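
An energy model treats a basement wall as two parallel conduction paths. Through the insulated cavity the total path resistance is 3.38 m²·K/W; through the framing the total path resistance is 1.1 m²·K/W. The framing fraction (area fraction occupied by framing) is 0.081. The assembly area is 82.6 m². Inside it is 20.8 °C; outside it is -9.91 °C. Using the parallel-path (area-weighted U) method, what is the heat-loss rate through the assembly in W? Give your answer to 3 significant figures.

U_eff = 0.919/3.38 + 0.081/1.1 = 0.2719 + 0.07364 = 0.3455
R_eff = 1/U_eff = 2.894 m²·K/W
Q = 82.6 × (20.8 − (-9.91)) / 2.894 = 876.5 W

876 W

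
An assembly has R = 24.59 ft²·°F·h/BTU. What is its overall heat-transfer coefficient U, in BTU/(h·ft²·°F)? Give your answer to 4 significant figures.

0.04067 BTU/(h·ft²·°F)

U = 1/R = 1/24.59 = 0.040667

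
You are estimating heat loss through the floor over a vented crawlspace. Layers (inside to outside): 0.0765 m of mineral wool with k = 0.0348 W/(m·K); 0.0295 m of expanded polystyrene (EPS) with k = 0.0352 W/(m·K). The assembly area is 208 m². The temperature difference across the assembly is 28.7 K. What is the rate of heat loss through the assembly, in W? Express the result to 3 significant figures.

0.0765/0.0348 = 2.198
0.0295/0.0352 = 0.8381
R_total = 2.198 + 0.8381 = 3.036 m²·K/W
Q = A·ΔT/R = 208 × 28.7 / 3.036 = 1966 W

1970 W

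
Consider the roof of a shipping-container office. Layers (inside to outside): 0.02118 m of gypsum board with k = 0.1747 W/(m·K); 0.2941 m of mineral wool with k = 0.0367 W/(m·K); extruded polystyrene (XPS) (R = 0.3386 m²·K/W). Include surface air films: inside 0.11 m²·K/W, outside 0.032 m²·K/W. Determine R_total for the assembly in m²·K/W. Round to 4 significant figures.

8.615 m²·K/W

0.02118/0.1747 = 0.12124
0.2941/0.0367 = 8.0136
R_total = 0.11 + 0.12124 + 8.0136 + 0.3386 + 0.032 = 8.6155 m²·K/W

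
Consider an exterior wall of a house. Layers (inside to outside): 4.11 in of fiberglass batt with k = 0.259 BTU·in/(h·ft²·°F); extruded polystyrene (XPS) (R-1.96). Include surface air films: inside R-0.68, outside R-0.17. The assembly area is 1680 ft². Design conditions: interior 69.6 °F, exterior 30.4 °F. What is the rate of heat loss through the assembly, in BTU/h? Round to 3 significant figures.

3530 BTU/h

4.11/0.259 = 15.87
R_total = 0.68 + 15.87 + 1.96 + 0.17 = 18.68 ft²·°F·h/BTU
Q = A·ΔT/R = 1680 × (69.6 − 30.4) / 18.68 = 3526 BTU/h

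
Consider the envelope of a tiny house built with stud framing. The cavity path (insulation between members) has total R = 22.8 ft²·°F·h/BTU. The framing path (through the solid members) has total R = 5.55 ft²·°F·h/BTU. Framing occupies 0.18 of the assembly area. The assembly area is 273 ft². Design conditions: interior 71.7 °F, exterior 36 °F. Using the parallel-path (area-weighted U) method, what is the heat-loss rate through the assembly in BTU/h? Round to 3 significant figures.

U_eff = 0.82/22.8 + 0.18/5.55 = 0.03596 + 0.03243 = 0.0684
R_eff = 1/U_eff = 14.62 ft²·°F·h/BTU
Q = 273 × (71.7 − 36) / 14.62 = 666.6 BTU/h

667 BTU/h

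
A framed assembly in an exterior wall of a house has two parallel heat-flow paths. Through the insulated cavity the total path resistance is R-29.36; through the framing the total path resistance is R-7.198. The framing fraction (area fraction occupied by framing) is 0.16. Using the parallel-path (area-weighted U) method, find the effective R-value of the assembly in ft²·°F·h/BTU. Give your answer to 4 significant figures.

U_eff = 0.84/29.36 + 0.16/7.198 = 0.02861 + 0.022228 = 0.050839
R_eff = 1/U_eff = 19.67 ft²·°F·h/BTU

19.67 ft²·°F·h/BTU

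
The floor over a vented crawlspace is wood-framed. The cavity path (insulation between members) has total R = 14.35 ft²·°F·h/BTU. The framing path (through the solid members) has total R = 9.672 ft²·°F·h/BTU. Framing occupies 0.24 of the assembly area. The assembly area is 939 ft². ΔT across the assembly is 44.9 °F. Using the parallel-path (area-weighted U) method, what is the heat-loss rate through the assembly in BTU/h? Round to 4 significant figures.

U_eff = 0.76/14.35 + 0.24/9.672 = 0.052962 + 0.024814 = 0.077776
R_eff = 1/U_eff = 12.858 ft²·°F·h/BTU
Q = 939 × 44.9 / 12.858 = 3279.1 BTU/h

3279 BTU/h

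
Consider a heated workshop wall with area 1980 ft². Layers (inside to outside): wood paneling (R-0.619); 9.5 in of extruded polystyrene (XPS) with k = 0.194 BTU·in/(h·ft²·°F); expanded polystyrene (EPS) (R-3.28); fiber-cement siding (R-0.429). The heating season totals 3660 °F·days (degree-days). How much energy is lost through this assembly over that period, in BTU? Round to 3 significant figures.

9.5/0.194 = 48.97
R_total = 0.619 + 48.97 + 3.28 + 0.429 = 53.3 ft²·°F·h/BTU
E = A × HDD × 24 / R = 1980 × 3660 × 24 / 53.3 = 3263000 BTU

3260000 BTU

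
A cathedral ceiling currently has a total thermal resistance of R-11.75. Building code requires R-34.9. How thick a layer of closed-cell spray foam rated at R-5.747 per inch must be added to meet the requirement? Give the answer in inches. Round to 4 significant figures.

4.028 in

ΔR = 34.9 − 11.75 = 23.15 ft²·°F·h/BTU
L = ΔR / (R/in) = 23.15/5.747 = 4.0282 in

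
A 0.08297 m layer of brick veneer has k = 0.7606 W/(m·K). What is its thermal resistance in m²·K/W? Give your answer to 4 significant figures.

R = L/k = 0.08297/0.7606 = 0.10908 m²·K/W

0.1091 m²·K/W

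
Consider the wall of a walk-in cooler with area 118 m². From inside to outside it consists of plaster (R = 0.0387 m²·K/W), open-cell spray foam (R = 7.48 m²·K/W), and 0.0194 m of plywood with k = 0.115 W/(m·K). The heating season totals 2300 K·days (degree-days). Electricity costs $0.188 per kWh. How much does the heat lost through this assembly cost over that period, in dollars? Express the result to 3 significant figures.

0.0194/0.115 = 0.1687
R_total = 0.0387 + 7.48 + 0.1687 = 7.687 m²·K/W
E = A × HDD × 24 / R / 1000 = 118 × 2300 × 24 / 7.687 / 1000 = 847.3 kWh
Cost = 847.3 × 0.188 = $159.3

159 dollars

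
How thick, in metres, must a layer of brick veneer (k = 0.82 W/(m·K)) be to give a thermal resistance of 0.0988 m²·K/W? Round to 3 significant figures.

L = R·k = 0.0988 × 0.82 = 0.08102 m

0.0810 m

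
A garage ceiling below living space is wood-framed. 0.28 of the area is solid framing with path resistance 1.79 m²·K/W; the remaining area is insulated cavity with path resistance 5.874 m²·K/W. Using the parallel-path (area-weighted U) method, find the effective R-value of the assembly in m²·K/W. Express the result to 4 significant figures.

3.584 m²·K/W

U_eff = 0.72/5.874 + 0.28/1.79 = 0.12257 + 0.15642 = 0.279
R_eff = 1/U_eff = 3.5842 m²·K/W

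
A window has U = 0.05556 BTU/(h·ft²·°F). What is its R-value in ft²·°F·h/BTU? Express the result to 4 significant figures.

R = 1/U = 1/0.05556 = 17.999

18.00 ft²·°F·h/BTU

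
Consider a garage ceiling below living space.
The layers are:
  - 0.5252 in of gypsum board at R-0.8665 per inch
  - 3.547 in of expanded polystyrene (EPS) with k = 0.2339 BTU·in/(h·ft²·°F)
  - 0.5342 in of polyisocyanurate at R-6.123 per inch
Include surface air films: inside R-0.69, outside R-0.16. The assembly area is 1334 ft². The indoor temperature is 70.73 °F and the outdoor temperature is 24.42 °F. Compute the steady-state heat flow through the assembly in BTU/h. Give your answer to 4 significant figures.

3129 BTU/h

0.5252 × 0.8665 = 0.45509
3.547/0.2339 = 15.165
0.5342 × 6.123 = 3.2709
R_total = 0.69 + 0.45509 + 15.165 + 3.2709 + 0.16 = 19.741 ft²·°F·h/BTU
Q = A·ΔT/R = 1334 × (70.73 − 24.42) / 19.741 = 3129.5 BTU/h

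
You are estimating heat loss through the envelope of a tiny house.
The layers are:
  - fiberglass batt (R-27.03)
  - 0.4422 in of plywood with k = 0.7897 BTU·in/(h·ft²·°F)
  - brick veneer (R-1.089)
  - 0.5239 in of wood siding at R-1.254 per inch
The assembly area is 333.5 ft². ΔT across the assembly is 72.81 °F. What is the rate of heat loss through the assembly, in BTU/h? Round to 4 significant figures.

0.4422/0.7897 = 0.55996
0.5239 × 1.254 = 0.65697
R_total = 27.03 + 0.55996 + 1.089 + 0.65697 = 29.336 ft²·°F·h/BTU
Q = A·ΔT/R = 333.5 × 72.81 / 29.336 = 827.73 BTU/h

827.7 BTU/h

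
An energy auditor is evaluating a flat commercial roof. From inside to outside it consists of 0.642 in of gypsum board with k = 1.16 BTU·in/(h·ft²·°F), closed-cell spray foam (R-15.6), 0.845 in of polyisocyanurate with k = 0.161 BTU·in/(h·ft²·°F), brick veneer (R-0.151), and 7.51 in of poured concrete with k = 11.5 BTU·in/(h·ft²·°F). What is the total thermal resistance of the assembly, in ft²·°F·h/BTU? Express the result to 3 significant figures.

22.2 ft²·°F·h/BTU

0.642/1.16 = 0.5534
0.845/0.161 = 5.248
7.51/11.5 = 0.653
R_total = 0.5534 + 15.6 + 5.248 + 0.151 + 0.653 = 22.21 ft²·°F·h/BTU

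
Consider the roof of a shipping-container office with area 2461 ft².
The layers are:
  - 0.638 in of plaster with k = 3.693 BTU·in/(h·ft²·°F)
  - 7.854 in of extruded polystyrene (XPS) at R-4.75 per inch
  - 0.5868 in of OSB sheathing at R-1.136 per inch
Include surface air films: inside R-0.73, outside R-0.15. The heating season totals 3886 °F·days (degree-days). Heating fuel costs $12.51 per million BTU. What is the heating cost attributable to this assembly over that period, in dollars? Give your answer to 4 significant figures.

0.638/3.693 = 0.17276
7.854 × 4.75 = 37.306
0.5868 × 1.136 = 0.6666
R_total = 0.73 + 0.17276 + 37.306 + 0.6666 + 0.15 = 39.026 ft²·°F·h/BTU
E = A × HDD × 24 / R = 2461 × 3886 × 24 / 39.026 = 5881300 BTU
Cost = 5881300/10⁶ × 12.51 = $73.575

73.58 dollars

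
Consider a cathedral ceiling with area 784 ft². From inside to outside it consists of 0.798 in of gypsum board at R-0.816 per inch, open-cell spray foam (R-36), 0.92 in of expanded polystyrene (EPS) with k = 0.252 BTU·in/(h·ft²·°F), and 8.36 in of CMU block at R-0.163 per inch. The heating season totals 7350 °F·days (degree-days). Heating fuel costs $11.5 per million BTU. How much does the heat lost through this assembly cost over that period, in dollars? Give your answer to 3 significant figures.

0.798 × 0.816 = 0.6512
0.92/0.252 = 3.651
8.36 × 0.163 = 1.363
R_total = 0.6512 + 36 + 3.651 + 1.363 = 41.66 ft²·°F·h/BTU
E = A × HDD × 24 / R = 784 × 7350 × 24 / 41.66 = 3319000 BTU
Cost = 3319000/10⁶ × 11.5 = $38.17

38.2 dollars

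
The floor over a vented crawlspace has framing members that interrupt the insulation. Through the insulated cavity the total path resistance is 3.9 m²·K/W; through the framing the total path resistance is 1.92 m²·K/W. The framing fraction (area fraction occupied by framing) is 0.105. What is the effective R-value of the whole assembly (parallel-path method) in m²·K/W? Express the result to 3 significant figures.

3.52 m²·K/W

U_eff = 0.895/3.9 + 0.105/1.92 = 0.2295 + 0.05469 = 0.2842
R_eff = 1/U_eff = 3.519 m²·K/W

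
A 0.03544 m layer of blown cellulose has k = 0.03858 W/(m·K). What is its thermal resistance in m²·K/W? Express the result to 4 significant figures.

0.9186 m²·K/W

R = L/k = 0.03544/0.03858 = 0.91861 m²·K/W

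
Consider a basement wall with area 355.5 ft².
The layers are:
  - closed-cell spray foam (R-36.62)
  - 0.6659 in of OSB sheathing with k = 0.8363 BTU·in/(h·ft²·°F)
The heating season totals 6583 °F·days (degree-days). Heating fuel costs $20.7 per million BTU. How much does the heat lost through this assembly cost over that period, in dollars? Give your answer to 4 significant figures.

0.6659/0.8363 = 0.79625
R_total = 36.62 + 0.79625 = 37.416 ft²·°F·h/BTU
E = A × HDD × 24 / R = 355.5 × 6583 × 24 / 37.416 = 1501100 BTU
Cost = 1501100/10⁶ × 20.7 = $31.073

31.07 dollars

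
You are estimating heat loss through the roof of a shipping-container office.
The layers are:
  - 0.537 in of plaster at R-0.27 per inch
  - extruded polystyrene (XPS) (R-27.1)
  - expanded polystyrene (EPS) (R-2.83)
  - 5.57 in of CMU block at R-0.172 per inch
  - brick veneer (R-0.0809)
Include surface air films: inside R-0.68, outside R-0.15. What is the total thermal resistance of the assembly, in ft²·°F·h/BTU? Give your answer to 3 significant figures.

31.9 ft²·°F·h/BTU

0.537 × 0.27 = 0.145
5.57 × 0.172 = 0.958
R_total = 0.68 + 0.145 + 27.1 + 2.83 + 0.958 + 0.0809 + 0.15 = 31.94 ft²·°F·h/BTU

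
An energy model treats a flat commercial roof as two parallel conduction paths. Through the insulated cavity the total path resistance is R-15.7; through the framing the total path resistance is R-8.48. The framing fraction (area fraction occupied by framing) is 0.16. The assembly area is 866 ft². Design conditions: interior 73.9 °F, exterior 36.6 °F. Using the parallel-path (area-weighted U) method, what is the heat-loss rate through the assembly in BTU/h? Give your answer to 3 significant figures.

U_eff = 0.84/15.7 + 0.16/8.48 = 0.0535 + 0.01887 = 0.07237
R_eff = 1/U_eff = 13.82 ft²·°F·h/BTU
Q = 866 × (73.9 − 36.6) / 13.82 = 2338 BTU/h

2340 BTU/h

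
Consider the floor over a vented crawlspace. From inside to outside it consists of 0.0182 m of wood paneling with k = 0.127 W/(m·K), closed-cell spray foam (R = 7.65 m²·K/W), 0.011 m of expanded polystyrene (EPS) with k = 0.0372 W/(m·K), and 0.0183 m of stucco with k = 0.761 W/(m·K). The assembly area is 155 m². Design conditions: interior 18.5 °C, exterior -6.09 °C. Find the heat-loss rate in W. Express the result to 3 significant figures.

470 W

0.0182/0.127 = 0.1433
0.011/0.0372 = 0.2957
0.0183/0.761 = 0.02405
R_total = 0.1433 + 7.65 + 0.2957 + 0.02405 = 8.113 m²·K/W
Q = A·ΔT/R = 155 × (18.5 − (-6.09)) / 8.113 = 469.8 W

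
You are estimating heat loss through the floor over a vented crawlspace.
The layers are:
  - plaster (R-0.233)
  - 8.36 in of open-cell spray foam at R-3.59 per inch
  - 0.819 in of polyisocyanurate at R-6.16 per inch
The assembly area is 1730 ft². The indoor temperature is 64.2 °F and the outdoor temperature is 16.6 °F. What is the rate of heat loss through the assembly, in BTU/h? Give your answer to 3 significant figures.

2330 BTU/h

8.36 × 3.59 = 30.01
0.819 × 6.16 = 5.045
R_total = 0.233 + 30.01 + 5.045 = 35.29 ft²·°F·h/BTU
Q = A·ΔT/R = 1730 × (64.2 − 16.6) / 35.29 = 2333 BTU/h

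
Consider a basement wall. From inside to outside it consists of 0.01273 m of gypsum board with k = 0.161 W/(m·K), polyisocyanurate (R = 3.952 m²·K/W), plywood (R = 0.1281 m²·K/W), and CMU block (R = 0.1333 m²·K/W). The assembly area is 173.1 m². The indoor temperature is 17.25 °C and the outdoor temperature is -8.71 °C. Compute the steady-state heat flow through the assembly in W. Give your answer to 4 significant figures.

0.01273/0.161 = 0.079068
R_total = 0.079068 + 3.952 + 0.1281 + 0.1333 = 4.2925 m²·K/W
Q = A·ΔT/R = 173.1 × (17.25 − (-8.71)) / 4.2925 = 1046.9 W

1047 W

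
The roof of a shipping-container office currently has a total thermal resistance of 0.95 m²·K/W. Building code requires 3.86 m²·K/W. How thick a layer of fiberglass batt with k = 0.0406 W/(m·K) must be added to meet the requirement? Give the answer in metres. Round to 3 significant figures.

ΔR = 3.86 − 0.95 = 2.91 m²·K/W
L = ΔR × k = 2.91 × 0.0406 = 0.1181 m

0.118 m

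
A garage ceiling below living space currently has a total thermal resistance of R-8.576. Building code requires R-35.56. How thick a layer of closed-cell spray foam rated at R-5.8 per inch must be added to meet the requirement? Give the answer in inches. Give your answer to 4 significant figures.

4.652 in

ΔR = 35.56 − 8.576 = 26.984 ft²·°F·h/BTU
L = ΔR / (R/in) = 26.984/5.8 = 4.6524 in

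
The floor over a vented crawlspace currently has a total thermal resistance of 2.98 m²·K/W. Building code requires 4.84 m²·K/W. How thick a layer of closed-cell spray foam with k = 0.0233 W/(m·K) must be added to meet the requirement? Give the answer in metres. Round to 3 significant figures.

ΔR = 4.84 − 2.98 = 1.86 m²·K/W
L = ΔR × k = 1.86 × 0.0233 = 0.04334 m

0.0433 m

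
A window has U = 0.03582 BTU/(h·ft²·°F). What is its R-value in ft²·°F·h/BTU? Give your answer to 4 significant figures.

27.92 ft²·°F·h/BTU

R = 1/U = 1/0.03582 = 27.917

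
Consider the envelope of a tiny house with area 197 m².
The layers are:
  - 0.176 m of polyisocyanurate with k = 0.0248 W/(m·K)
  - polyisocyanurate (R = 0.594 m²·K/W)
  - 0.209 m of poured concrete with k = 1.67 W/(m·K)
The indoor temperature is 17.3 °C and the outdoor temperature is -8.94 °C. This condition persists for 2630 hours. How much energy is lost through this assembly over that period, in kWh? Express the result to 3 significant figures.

0.176/0.0248 = 7.097
0.209/1.67 = 0.1251
R_total = 7.097 + 0.594 + 0.1251 = 7.816 m²·K/W
Q = 197 × (17.3 − (-8.94)) / 7.816 = 661.4 W
E = 661.4 W × 2630 h / 1000 = 1739 kWh

1740 kWh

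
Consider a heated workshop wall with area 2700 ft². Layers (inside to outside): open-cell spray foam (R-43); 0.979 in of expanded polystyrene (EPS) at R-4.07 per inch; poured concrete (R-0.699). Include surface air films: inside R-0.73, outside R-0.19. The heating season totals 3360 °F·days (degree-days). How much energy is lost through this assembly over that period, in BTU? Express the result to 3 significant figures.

4480000 BTU

0.979 × 4.07 = 3.985
R_total = 0.73 + 43 + 3.985 + 0.699 + 0.19 = 48.6 ft²·°F·h/BTU
E = A × HDD × 24 / R = 2700 × 3360 × 24 / 48.6 = 4480000 BTU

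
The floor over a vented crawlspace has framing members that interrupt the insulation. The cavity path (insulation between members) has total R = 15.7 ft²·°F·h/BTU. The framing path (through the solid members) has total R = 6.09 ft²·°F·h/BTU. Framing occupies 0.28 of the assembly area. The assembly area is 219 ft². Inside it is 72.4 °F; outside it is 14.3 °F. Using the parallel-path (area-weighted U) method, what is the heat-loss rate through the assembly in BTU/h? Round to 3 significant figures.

U_eff = 0.72/15.7 + 0.28/6.09 = 0.04586 + 0.04598 = 0.09184
R_eff = 1/U_eff = 10.89 ft²·°F·h/BTU
Q = 219 × (72.4 − 14.3) / 10.89 = 1169 BTU/h

1170 BTU/h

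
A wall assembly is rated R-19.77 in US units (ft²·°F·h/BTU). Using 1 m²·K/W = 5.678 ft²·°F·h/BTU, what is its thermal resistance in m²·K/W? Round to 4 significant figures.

3.482 m²·K/W

R_SI = 19.77/5.678 = 3.4819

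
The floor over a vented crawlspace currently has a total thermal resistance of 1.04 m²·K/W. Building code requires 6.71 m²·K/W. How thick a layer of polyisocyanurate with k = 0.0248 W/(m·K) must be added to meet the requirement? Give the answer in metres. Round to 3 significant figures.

ΔR = 6.71 − 1.04 = 5.67 m²·K/W
L = ΔR × k = 5.67 × 0.0248 = 0.1406 m

0.141 m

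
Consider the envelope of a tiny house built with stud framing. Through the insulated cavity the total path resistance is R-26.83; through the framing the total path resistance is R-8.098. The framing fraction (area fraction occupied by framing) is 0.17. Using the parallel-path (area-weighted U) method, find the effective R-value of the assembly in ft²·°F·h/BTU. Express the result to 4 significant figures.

U_eff = 0.83/26.83 + 0.17/8.098 = 0.030936 + 0.020993 = 0.051928
R_eff = 1/U_eff = 19.257 ft²·°F·h/BTU

19.26 ft²·°F·h/BTU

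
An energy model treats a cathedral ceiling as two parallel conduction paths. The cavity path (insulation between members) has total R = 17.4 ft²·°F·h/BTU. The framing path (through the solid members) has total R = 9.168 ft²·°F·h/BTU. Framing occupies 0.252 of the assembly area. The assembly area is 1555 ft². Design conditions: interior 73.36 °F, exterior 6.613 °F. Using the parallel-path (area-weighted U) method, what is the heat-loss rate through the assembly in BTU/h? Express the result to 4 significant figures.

U_eff = 0.748/17.4 + 0.252/9.168 = 0.042989 + 0.027487 = 0.070475
R_eff = 1/U_eff = 14.189 ft²·°F·h/BTU
Q = 1555 × (73.36 − 6.613) / 14.189 = 7314.8 BTU/h

7315 BTU/h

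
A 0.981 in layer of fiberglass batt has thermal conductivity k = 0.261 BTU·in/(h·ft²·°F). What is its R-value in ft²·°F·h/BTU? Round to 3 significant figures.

R = L/k = 0.981/0.261 = 3.759 ft²·°F·h/BTU

3.76 ft²·°F·h/BTU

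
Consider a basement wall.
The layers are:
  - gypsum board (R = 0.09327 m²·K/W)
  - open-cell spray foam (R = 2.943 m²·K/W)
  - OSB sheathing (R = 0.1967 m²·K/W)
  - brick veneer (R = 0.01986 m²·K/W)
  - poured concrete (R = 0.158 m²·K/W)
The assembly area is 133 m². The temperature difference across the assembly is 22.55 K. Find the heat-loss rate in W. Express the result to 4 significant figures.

R_total = 0.09327 + 2.943 + 0.1967 + 0.01986 + 0.158 = 3.4108 m²·K/W
Q = A·ΔT/R = 133 × 22.55 / 3.4108 = 879.3 W

879.3 W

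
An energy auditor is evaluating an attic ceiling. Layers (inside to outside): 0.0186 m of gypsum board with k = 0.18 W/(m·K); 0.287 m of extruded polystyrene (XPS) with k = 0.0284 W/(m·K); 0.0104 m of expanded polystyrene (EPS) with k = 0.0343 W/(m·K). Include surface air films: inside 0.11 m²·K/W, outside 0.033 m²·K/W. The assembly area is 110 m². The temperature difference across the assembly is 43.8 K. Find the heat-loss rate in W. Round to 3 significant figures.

452 W

0.0186/0.18 = 0.1033
0.287/0.0284 = 10.11
0.0104/0.0343 = 0.3032
R_total = 0.11 + 0.1033 + 10.11 + 0.3032 + 0.033 = 10.66 m²·K/W
Q = A·ΔT/R = 110 × 43.8 / 10.66 = 452.2 W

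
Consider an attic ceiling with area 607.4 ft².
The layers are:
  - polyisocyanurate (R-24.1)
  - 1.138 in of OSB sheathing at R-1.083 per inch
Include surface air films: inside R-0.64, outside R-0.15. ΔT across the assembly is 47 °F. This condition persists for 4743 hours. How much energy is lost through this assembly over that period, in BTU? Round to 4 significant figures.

1.138 × 1.083 = 1.2325
R_total = 0.64 + 24.1 + 1.2325 + 0.15 = 26.122 ft²·°F·h/BTU
Q = 607.4 × 47 / 26.122 = 1092.8 BTU/h
E = 1092.8 × 4743 = 5183400 BTU

5183000 BTU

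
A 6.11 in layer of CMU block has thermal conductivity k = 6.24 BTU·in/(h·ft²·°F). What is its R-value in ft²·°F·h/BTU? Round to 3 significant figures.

R = L/k = 6.11/6.24 = 0.9792 ft²·°F·h/BTU

0.979 ft²·°F·h/BTU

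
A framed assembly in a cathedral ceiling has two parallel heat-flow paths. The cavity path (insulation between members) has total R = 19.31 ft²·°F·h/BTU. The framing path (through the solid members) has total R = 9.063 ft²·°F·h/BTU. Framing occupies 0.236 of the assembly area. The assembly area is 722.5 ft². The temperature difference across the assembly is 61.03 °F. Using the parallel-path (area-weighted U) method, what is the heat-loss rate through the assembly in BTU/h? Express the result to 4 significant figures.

U_eff = 0.764/19.31 + 0.236/9.063 = 0.039565 + 0.02604 = 0.065605
R_eff = 1/U_eff = 15.243 ft²·°F·h/BTU
Q = 722.5 × 61.03 / 15.243 = 2892.8 BTU/h

2893 BTU/h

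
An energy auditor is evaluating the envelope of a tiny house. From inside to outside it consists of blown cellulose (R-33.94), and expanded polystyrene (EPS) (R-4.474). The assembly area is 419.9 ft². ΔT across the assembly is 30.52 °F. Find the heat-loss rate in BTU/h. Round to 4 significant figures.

333.6 BTU/h

R_total = 33.94 + 4.474 = 38.414 ft²·°F·h/BTU
Q = A·ΔT/R = 419.9 × 30.52 / 38.414 = 333.61 BTU/h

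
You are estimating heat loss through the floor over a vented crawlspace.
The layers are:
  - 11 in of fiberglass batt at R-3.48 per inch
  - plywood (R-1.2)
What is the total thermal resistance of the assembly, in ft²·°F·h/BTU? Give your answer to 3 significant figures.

11 × 3.48 = 38.28
R_total = 38.28 + 1.2 = 39.48 ft²·°F·h/BTU

39.5 ft²·°F·h/BTU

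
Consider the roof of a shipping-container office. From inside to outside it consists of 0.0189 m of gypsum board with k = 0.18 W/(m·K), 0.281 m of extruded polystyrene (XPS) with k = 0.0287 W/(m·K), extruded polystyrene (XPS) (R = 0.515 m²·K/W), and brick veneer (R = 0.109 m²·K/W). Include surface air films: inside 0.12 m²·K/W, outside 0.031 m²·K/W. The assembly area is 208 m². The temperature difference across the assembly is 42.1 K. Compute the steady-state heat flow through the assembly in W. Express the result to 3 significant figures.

0.0189/0.18 = 0.105
0.281/0.0287 = 9.791
R_total = 0.12 + 0.105 + 9.791 + 0.515 + 0.109 + 0.031 = 10.67 m²·K/W
Q = A·ΔT/R = 208 × 42.1 / 10.67 = 820.6 W

821 W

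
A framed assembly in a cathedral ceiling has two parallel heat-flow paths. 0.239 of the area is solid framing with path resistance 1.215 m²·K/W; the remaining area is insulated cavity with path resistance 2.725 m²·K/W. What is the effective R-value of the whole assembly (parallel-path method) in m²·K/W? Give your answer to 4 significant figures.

2.101 m²·K/W

U_eff = 0.761/2.725 + 0.239/1.215 = 0.27927 + 0.19671 = 0.47597
R_eff = 1/U_eff = 2.101 m²·K/W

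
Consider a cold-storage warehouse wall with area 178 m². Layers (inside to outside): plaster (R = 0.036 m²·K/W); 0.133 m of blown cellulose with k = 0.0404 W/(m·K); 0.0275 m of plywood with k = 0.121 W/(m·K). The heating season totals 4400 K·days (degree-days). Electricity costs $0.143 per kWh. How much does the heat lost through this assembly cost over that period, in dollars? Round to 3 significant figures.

0.133/0.0404 = 3.292
0.0275/0.121 = 0.2273
R_total = 0.036 + 3.292 + 0.2273 = 3.555 m²·K/W
E = A × HDD × 24 / R / 1000 = 178 × 4400 × 24 / 3.555 / 1000 = 5287 kWh
Cost = 5287 × 0.143 = $756

756 dollars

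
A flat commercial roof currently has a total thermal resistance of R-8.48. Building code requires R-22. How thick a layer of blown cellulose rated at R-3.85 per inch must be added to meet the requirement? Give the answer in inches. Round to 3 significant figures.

3.51 in

ΔR = 22 − 8.48 = 13.52 ft²·°F·h/BTU
L = ΔR / (R/in) = 13.52/3.85 = 3.512 in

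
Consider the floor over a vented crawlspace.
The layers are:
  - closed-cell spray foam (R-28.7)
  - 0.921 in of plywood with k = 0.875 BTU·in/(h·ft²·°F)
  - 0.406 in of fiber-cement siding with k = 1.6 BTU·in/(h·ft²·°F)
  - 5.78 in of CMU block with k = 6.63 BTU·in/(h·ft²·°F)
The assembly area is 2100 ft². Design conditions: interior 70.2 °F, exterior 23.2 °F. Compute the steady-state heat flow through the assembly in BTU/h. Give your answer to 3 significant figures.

0.921/0.875 = 1.053
0.406/1.6 = 0.2537
5.78/6.63 = 0.8718
R_total = 28.7 + 1.053 + 0.2537 + 0.8718 = 30.88 ft²·°F·h/BTU
Q = A·ΔT/R = 2100 × (70.2 − 23.2) / 30.88 = 3196 BTU/h

3200 BTU/h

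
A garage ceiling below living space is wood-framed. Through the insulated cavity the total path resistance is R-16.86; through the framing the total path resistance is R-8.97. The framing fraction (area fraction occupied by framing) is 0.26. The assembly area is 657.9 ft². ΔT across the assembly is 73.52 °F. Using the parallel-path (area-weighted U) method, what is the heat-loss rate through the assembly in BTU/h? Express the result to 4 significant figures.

U_eff = 0.74/16.86 + 0.26/8.97 = 0.043891 + 0.028986 = 0.072876
R_eff = 1/U_eff = 13.722 ft²·°F·h/BTU
Q = 657.9 × 73.52 / 13.722 = 3524.9 BTU/h

3525 BTU/h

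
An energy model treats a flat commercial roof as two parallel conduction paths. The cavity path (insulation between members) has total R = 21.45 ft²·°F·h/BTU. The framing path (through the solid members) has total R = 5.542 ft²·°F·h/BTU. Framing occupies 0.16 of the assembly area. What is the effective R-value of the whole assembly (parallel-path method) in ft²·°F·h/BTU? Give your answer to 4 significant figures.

14.70 ft²·°F·h/BTU

U_eff = 0.84/21.45 + 0.16/5.542 = 0.039161 + 0.02887 = 0.068031
R_eff = 1/U_eff = 14.699 ft²·°F·h/BTU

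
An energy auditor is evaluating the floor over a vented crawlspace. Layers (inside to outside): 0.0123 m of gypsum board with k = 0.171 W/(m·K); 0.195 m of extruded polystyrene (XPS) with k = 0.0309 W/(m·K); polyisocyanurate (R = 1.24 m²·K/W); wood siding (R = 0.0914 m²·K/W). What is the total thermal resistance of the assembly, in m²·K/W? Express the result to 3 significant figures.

7.71 m²·K/W

0.0123/0.171 = 0.07193
0.195/0.0309 = 6.311
R_total = 0.07193 + 6.311 + 1.24 + 0.0914 = 7.714 m²·K/W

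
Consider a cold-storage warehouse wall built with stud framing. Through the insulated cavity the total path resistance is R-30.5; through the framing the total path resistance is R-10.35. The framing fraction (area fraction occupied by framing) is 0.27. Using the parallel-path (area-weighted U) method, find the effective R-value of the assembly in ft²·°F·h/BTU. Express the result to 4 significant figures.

U_eff = 0.73/30.5 + 0.27/10.35 = 0.023934 + 0.026087 = 0.050021
R_eff = 1/U_eff = 19.991 ft²·°F·h/BTU

19.99 ft²·°F·h/BTU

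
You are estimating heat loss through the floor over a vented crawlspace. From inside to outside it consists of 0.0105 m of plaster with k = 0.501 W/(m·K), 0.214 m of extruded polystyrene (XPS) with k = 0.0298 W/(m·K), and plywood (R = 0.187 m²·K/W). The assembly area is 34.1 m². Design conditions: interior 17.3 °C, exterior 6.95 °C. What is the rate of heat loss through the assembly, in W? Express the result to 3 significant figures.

47.8 W

0.0105/0.501 = 0.02096
0.214/0.0298 = 7.181
R_total = 0.02096 + 7.181 + 0.187 = 7.389 m²·K/W
Q = A·ΔT/R = 34.1 × (17.3 − 6.95) / 7.389 = 47.76 W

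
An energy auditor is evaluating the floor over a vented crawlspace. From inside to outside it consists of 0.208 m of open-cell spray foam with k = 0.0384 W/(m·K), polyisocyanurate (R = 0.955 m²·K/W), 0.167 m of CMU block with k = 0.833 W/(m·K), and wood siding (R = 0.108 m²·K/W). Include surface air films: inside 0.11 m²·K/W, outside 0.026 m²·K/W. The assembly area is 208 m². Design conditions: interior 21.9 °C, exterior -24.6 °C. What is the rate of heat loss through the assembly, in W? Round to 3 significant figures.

0.208/0.0384 = 5.417
0.167/0.833 = 0.2005
R_total = 0.11 + 5.417 + 0.955 + 0.2005 + 0.108 + 0.026 = 6.816 m²·K/W
Q = A·ΔT/R = 208 × (21.9 − (-24.6)) / 6.816 = 1419 W

1420 W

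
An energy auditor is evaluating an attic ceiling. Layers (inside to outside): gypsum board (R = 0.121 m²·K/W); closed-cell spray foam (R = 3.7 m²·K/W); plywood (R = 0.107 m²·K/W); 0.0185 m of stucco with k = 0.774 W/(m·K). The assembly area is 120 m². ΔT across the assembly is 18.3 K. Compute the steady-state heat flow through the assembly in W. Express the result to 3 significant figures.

556 W

0.0185/0.774 = 0.0239
R_total = 0.121 + 3.7 + 0.107 + 0.0239 = 3.952 m²·K/W
Q = A·ΔT/R = 120 × 18.3 / 3.952 = 555.7 W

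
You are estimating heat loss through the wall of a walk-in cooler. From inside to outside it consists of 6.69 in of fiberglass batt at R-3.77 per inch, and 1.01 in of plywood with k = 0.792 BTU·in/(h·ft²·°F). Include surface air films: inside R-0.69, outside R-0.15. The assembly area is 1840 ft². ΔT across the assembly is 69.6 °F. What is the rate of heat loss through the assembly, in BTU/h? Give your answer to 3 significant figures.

6.69 × 3.77 = 25.22
1.01/0.792 = 1.275
R_total = 0.69 + 25.22 + 1.275 + 0.15 = 27.34 ft²·°F·h/BTU
Q = A·ΔT/R = 1840 × 69.6 / 27.34 = 4685 BTU/h

4680 BTU/h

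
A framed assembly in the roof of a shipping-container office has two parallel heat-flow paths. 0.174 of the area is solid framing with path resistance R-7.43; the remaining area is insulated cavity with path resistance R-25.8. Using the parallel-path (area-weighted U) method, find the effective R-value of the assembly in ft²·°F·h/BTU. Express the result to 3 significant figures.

18.0 ft²·°F·h/BTU

U_eff = 0.826/25.8 + 0.174/7.43 = 0.03202 + 0.02342 = 0.05543
R_eff = 1/U_eff = 18.04 ft²·°F·h/BTU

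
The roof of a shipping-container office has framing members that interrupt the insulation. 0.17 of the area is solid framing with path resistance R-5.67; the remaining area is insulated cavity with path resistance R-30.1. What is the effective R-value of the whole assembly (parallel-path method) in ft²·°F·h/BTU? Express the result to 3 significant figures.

U_eff = 0.83/30.1 + 0.17/5.67 = 0.02757 + 0.02998 = 0.05756
R_eff = 1/U_eff = 17.37 ft²·°F·h/BTU

17.4 ft²·°F·h/BTU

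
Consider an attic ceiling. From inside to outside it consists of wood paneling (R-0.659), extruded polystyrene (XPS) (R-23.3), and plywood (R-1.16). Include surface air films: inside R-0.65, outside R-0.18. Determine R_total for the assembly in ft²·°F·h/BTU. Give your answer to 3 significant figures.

R_total = 0.65 + 0.659 + 23.3 + 1.16 + 0.18 = 25.95 ft²·°F·h/BTU

25.9 ft²·°F·h/BTU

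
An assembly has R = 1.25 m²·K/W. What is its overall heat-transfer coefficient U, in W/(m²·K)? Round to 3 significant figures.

0.800 W/(m²·K)

U = 1/R = 1/1.25 = 0.8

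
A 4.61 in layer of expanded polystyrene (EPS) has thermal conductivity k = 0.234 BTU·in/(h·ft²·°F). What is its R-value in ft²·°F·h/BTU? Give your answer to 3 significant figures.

19.7 ft²·°F·h/BTU

R = L/k = 4.61/0.234 = 19.7 ft²·°F·h/BTU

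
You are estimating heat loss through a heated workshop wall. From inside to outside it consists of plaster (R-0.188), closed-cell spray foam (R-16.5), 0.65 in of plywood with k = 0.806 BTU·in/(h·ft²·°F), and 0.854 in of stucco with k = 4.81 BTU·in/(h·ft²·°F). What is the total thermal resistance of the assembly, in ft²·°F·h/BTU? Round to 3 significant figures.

0.65/0.806 = 0.8065
0.854/4.81 = 0.1775
R_total = 0.188 + 16.5 + 0.8065 + 0.1775 = 17.67 ft²·°F·h/BTU

17.7 ft²·°F·h/BTU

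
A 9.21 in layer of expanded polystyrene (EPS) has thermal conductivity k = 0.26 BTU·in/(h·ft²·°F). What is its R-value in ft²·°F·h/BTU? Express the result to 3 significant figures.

R = L/k = 9.21/0.26 = 35.42 ft²·°F·h/BTU

35.4 ft²·°F·h/BTU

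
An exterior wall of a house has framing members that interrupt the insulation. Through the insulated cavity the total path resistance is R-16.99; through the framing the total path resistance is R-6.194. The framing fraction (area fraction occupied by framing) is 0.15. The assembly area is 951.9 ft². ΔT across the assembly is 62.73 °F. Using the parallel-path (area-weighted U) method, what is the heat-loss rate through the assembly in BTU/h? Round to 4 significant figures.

4433 BTU/h

U_eff = 0.85/16.99 + 0.15/6.194 = 0.050029 + 0.024217 = 0.074246
R_eff = 1/U_eff = 13.469 ft²·°F·h/BTU
Q = 951.9 × 62.73 / 13.469 = 4433.5 BTU/h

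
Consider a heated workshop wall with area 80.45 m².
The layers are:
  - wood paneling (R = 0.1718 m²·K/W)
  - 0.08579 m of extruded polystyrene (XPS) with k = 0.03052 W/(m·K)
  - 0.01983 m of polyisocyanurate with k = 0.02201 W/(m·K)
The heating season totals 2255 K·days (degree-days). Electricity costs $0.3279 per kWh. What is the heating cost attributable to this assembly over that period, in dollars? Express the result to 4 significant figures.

367.6 dollars

0.08579/0.03052 = 2.8109
0.01983/0.02201 = 0.90095
R_total = 0.1718 + 2.8109 + 0.90095 = 3.8837 m²·K/W
E = A × HDD × 24 / R / 1000 = 80.45 × 2255 × 24 / 3.8837 / 1000 = 1121.1 kWh
Cost = 1121.1 × 0.3279 = $367.6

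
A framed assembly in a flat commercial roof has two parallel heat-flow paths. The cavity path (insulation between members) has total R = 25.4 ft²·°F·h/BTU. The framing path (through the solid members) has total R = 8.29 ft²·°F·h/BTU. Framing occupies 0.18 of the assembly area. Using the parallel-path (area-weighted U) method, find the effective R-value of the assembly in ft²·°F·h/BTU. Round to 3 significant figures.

U_eff = 0.82/25.4 + 0.18/8.29 = 0.03228 + 0.02171 = 0.054
R_eff = 1/U_eff = 18.52 ft²·°F·h/BTU

18.5 ft²·°F·h/BTU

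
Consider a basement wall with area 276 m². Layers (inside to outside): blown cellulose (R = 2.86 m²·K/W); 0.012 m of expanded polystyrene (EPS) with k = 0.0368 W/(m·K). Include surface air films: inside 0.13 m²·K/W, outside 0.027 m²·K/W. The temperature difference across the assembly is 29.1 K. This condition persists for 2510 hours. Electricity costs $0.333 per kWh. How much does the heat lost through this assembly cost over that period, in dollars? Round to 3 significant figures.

0.012/0.0368 = 0.3261
R_total = 0.13 + 2.86 + 0.3261 + 0.027 = 3.343 m²·K/W
Q = 276 × 29.1 / 3.343 = 2402 W
E = 2402 W × 2510 h / 1000 = 6030 kWh
Cost = 6030 × 0.333 = $2008

2010 dollars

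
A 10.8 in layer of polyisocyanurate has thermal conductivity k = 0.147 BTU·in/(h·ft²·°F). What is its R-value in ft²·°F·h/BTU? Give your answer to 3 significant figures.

73.5 ft²·°F·h/BTU

R = L/k = 10.8/0.147 = 73.47 ft²·°F·h/BTU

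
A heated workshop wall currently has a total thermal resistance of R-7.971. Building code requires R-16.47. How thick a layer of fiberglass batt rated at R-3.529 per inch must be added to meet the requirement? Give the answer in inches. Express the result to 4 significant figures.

2.408 in

ΔR = 16.47 − 7.971 = 8.499 ft²·°F·h/BTU
L = ΔR / (R/in) = 8.499/3.529 = 2.4083 in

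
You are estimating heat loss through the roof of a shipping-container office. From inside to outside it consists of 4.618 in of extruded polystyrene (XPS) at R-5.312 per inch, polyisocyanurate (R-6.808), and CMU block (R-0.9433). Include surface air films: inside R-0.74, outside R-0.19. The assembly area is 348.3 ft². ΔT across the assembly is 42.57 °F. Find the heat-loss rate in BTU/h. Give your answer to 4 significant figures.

446.4 BTU/h

4.618 × 5.312 = 24.531
R_total = 0.74 + 24.531 + 6.808 + 0.9433 + 0.19 = 33.212 ft²·°F·h/BTU
Q = A·ΔT/R = 348.3 × 42.57 / 33.212 = 446.44 BTU/h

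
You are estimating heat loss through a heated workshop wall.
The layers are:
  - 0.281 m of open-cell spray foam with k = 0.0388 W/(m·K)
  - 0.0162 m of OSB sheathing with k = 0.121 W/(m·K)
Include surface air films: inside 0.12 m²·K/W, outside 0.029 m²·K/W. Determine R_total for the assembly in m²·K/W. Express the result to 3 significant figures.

0.281/0.0388 = 7.242
0.0162/0.121 = 0.1339
R_total = 0.12 + 7.242 + 0.1339 + 0.029 = 7.525 m²·K/W

7.53 m²·K/W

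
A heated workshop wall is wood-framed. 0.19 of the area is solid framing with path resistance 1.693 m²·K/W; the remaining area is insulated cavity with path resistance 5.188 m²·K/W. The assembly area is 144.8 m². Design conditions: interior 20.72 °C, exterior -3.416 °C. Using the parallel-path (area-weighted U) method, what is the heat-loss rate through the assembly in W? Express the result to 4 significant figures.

937.9 W

U_eff = 0.81/5.188 + 0.19/1.693 = 0.15613 + 0.11223 = 0.26836
R_eff = 1/U_eff = 3.7264 m²·K/W
Q = 144.8 × (20.72 − (-3.416)) / 3.7264 = 937.88 W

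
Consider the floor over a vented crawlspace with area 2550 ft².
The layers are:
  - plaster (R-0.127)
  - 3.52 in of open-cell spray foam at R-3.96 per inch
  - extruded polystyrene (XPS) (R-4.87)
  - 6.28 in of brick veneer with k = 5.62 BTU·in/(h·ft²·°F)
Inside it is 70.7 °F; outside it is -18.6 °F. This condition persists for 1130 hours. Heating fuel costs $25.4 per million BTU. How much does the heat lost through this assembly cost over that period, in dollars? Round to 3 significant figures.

326 dollars

3.52 × 3.96 = 13.94
6.28/5.62 = 1.117
R_total = 0.127 + 13.94 + 4.87 + 1.117 = 20.05 ft²·°F·h/BTU
Q = 2550 × (70.7 − (-18.6)) / 20.05 = 11360 BTU/h
E = 11360 × 1130 = 12830000 BTU
Cost = 12830000/10⁶ × 25.4 = $325.9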